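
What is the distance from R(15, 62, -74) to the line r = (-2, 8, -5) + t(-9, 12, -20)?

√2341

Direction vector d = (-9, 12, -20).
AP = (17, 54, -69); AP·d = 1875, |AP|² = 7966, |d|² = 625.
distance² = |AP|² − (AP·d)²/|d|² = 7966 − 3515625/625 = 2341, so the distance is √2341.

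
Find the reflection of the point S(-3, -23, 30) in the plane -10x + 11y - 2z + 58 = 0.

n = (-10, 11, -2), |n|² = 225, n·S − (-58) = -225, so t = -225/225 = -1.
Foot F = S − (-1)·n = (-13, -12, 28); the reflection is 2F − S = (-23, -1, 26).

(-23, -1, 26)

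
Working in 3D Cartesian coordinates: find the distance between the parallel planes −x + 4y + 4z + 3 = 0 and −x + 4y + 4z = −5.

2√33/33

Both planes have normal n = (−1, 4, 4), |n| = √33. Any point on the first plane is at distance |(-5) − (-3)|/|n| = 2/√33 = 2√33/33 from the second.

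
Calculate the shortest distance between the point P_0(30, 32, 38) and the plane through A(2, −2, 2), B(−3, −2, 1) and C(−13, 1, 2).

18/√51

AB = (−5, 0, −1) and AC = (−15, 3, 0), so a normal is n = AB × AC = (3, 15, −15).
Then n·(30, 32, 38) − (−54) = 54.
|n| = √(9 + 225 + 225) = 3√51, so the distance is |54|/(3√51) = 18/√51.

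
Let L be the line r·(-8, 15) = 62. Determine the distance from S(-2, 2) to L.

d = |(-8)·(-2) + 15·2 − 62| / √(64 + 225) = |-16|/17 = 16/17.

16/17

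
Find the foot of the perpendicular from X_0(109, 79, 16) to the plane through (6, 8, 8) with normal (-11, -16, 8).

(54, -1, 56)

n = (-11, -16, 8), |n|² = 441, and n·X_0 − (-130) = -2205.
t = -2205/441 = -5, so the foot is X_0 − t·n = (109, 79, 16) − (-5)·(-11, -16, 8) = (54, -1, 56).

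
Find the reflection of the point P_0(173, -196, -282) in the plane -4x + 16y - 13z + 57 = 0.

(3593/21, -3956/21, -6052/21)

n = (-4, 16, -13), |n|² = 441, n·P_0 − (-57) = -105, so t = -105/441 = -5/21.
Foot F = P_0 − (-5/21)·n = (3613/21, -4036/21, -5987/21); the reflection is 2F − P_0 = (3593/21, -3956/21, -6052/21).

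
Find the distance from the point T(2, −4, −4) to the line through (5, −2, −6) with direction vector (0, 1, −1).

Direction vector d = (0, 1, −1).
AP = (−3, −2, 2), and AP × d = (0, −3, −3).
|AP × d|² = 18 and |d|² = 2, so the distance is √(18/2) = √9 = 3.

3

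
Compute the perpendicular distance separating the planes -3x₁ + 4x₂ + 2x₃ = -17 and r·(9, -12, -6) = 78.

9√29/29

Divide the second equation by -3 to match normals: -3x₁ + 4x₂ + 2x₃ = -26.
Both planes have normal n = (-3, 4, 2), |n| = √29. Any point on the first plane is at distance |(-26) − (-17)|/|n| = 9/√29 from the second.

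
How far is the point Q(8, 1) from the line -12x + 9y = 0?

d = |(-12)·8 + 9·1 − 0| / √(144 + 81) = |-87|/15 = 29/5.

29/5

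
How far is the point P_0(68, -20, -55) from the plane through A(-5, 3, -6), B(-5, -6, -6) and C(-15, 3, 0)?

13√34/17

AB = (0, -9, 0) and AC = (-10, 0, 6), so a normal is n = AB × AC = (-54, 0, -90).
Then n·(68, -20, -55) - 810 = 468.
|n| = √(2916 + 0 + 8100) = 18√34, so the distance is |468|/(18√34) = 13√34/17.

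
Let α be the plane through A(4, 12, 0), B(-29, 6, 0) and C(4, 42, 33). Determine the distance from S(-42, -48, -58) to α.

4/5

AB = (-33, -6, 0) and AC = (0, 30, 33), so a normal is n = AB × AC = (-198, 1089, -990).
Then n·(-42, -48, -58) - 12276 = 1188.
|n| = √(39204 + 1185921 + 980100) = 1485, so the distance is |1188|/1485 = 4/5.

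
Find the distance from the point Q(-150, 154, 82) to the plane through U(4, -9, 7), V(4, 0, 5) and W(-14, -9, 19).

UV = (0, 9, -2) and UW = (-18, 0, 12), so a normal is n = UV × UW = (108, 36, 162).
d = |108·(-150) + 36·154 + 162·82 − 1242| / √(11664 + 1296 + 26244) = |1386| / 198 = 7.

7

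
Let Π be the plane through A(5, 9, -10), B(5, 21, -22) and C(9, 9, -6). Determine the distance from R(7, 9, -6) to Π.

2√3/3

AB = (0, 12, -12) and AC = (4, 0, 4), so a normal is n = AB × AC = (48, -48, -48).
d = |48·7 + (-48)·9 + (-48)·(-6) − 288| / √(2304 + 2304 + 2304) = |-96| / (48√3) = 2/√3.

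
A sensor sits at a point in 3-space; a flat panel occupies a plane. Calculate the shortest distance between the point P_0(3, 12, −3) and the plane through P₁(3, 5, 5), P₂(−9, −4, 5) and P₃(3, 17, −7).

4/√41

P₁P₂ = (−12, −9, 0) and P₁P₃ = (0, 12, −12), so a normal is n = P₁P₂ × P₁P₃ = (108, −144, −144).
d = |108·3 + (-144)·12 + (-144)·(-3) − (-1116)| / √(11664 + 20736 + 20736) = |144| / (36√41) = 4√41/41.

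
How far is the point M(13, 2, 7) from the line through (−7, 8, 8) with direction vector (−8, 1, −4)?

√113

Direction vector d = (−8, 1, −4).
AP = (20, −6, −1); AP·d = -162, |AP|² = 437, |d|² = 81.
distance² = |AP|² − (AP·d)²/|d|² = 437 − 26244/81 = 113, so the distance is √113.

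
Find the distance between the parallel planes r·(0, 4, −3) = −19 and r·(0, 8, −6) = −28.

1

Divide the second equation by 2 to match normals: 4y − 3z = -14.
Both planes have normal n = (0, 4, −3), |n| = 5. Any point on the first plane is at distance |(-14) − (-19)|/|n| = 5/5 = 1 from the second.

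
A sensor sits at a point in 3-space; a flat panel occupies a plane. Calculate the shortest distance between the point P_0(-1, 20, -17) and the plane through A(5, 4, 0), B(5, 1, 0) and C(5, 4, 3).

6

AB = (0, -3, 0) and AC = (0, 0, 3), so a normal is n = AB × AC = (-9, 0, 0).
Then n·(-1, 20, -17) - (-45) = 54.
|n| = √(81 + 0 + 0) = 9, so the distance is |54|/9 = 6.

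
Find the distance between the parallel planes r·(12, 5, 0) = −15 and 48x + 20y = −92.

8/13

Divide the second equation by 4 to match normals: 12x + 5y = -23.
With common normal n = (12, 5, 0) (|n| = 13), the distance is |(-15) − (-23)|/|n| = 8/13.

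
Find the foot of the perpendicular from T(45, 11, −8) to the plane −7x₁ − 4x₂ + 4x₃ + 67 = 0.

(17, -5, 8)

n = (−7, −4, 4), |n|² = 81, and n·T − (-67) = -324.
t = -324/81 = -4, so the foot is T − t·n = (45, 11, −8) − (-4)·(−7, −4, 4) = (17, −5, 8).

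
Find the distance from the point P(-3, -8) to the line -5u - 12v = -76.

d = |(-5)·(-3) + (-12)·(-8) − (-76)| / √(25 + 144) = |187|/13 = 187/13.

187/13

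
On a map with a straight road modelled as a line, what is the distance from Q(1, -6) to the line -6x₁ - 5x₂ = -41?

65/√61

The normal to the line is n = (-6, -5) with |n| = √61.
|n·Q − (-41)| = |24 − (-41)| = 65, so the distance is 65/√61 = 65√61/61.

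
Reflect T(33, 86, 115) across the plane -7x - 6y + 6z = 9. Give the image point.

n = (-7, -6, 6), |n|² = 121, n·T − 9 = -66, so t = -66/121 = -6/11.
Foot F = T − (-6/11)·n = (321/11, 910/11, 1301/11); the reflection is 2F − T = (279/11, 874/11, 1337/11).

(279/11, 874/11, 1337/11)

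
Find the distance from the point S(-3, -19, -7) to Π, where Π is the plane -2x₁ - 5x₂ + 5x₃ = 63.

Normal vector n = (-2, -5, 5), and n·(-3, -19, -7) - 63 = 3.
|n| = √(4 + 25 + 25) = 3√6, so the distance is |3|/(3√6) = 1/√6.

√6/6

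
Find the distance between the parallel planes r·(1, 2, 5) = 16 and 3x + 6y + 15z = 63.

Divide the second equation by 3 to match normals: x + 2y + 5z = 21.
With common normal n = (1, 2, 5) (|n| = √30), the distance is |16 − 21|/|n| = 5/√30.

√30/6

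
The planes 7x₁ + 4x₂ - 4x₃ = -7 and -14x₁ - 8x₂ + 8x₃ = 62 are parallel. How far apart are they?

Divide the second equation by -2 to match normals: 7x₁ + 4x₂ - 4x₃ = -31.
With common normal n = (7, 4, -4) (|n| = 9), the distance is |(-7) − (-31)|/|n| = 24/9 = 8/3.

8/3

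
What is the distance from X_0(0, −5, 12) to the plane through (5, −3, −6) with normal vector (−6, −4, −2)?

1/√14

The plane has equation n·(r − (5, −3, −6)) = 0, i.e. n·r = -6.
Then n·(0, −5, 12) − (−6) = 2.
|n| = √(36 + 16 + 4) = 2√14, so the distance is |2|/(2√14) = √14/14.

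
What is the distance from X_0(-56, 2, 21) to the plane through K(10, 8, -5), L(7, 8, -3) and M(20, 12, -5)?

24/√38

KL = (-3, 0, 2) and KM = (10, 4, 0), so a normal is n = KL × KM = (-8, 20, -12).
Then n·(-56, 2, 21) - 140 = 96.
|n| = √(64 + 400 + 144) = 4√38, so the distance is |96|/(4√38) = 12√38/19.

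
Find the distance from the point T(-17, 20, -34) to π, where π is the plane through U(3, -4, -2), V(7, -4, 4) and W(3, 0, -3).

UV = (4, 0, 6) and UW = (0, 4, -1), so a normal is n = UV × UW = (-24, 4, 16).
n = (-24, 4, 16); n·P − (-120) = 64; |n| = 4√53; distance = 64/(4√53) = 16/√53.

16/√53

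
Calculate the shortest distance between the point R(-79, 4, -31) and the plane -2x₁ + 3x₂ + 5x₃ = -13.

14√38/19

Normal vector n = (-2, 3, 5), and n·(-79, 4, -31) - (-13) = 28.
|n| = √(4 + 9 + 25) = √38, so the distance is |28|/√38 = 28/√38.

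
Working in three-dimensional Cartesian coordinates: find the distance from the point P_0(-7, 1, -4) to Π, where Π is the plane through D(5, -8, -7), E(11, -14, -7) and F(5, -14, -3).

DE = (6, -6, 0) and DF = (0, -6, 4), so a normal is n = DE × DF = (-24, -24, -36).
n = (-24, -24, -36); n·P − 324 = -36; |n| = 12√17; distance = 36/(12√17) = 3/√17.

3/√17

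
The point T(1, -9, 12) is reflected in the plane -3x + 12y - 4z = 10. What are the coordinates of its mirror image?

(-5, 15, 4)

With n = (-3, 12, -4), the signed offset is (n·T − 10)/|n|² = -169/169 = -1.
T' = T − 2t·n = (1, -9, 12) − (-2)·(-3, 12, -4) = (-5, 15, 4).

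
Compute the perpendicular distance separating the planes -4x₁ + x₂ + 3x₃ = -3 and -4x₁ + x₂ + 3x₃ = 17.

20/√26

With common normal n = (-4, 1, 3) (|n| = √26), the distance is |(-3) − 17|/|n| = 20/√26 = 10√26/13.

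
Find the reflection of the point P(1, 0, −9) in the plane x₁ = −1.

With n = (1, 0, 0), the signed offset is (n·P − (-1))/|n|² = 2/1 = 2.
P' = P − 2t·n = (1, 0, −9) − 4·(1, 0, 0) = (−3, 0, −9).

(-3, 0, -9)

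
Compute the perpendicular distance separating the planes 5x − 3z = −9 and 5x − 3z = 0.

With common normal n = (5, 0, −3) (|n| = √34), the distance is |(-9) − 0|/|n| = 9/√34.

9√34/34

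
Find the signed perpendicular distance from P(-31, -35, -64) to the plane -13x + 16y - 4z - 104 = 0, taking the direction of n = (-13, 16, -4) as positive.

-5/21

n·P − 104 = -5.
|n| = 21, so the signed distance is -5/21.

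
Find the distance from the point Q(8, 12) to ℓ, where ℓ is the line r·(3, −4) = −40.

16/5

d = |3·8 + (-4)·12 − (-40)| / √(9 + 16) = |16|/5 = 16/5.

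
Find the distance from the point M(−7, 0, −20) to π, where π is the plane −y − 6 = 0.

6

Normal vector n = (0, −1, 0), and n·(−7, 0, −20) − 6 = −6.
|n| = √(0 + 1 + 0) = 1, so the distance is |-6|/1 = 6.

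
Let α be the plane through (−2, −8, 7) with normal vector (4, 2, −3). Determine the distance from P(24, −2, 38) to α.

23√29/29

The plane has equation n·(r − (−2, −8, 7)) = 0, i.e. n·r = -45.
Then n·(24, −2, 38) − (−45) = 23.
|n| = √(16 + 4 + 9) = √29, so the distance is |23|/√29 = 23√29/29.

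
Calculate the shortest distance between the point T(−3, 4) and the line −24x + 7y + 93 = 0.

The normal to the line is n = (−24, 7) with |n| = 25.
|n·T − (-93)| = |100 − (-93)| = 193, so the distance is 193/25.

193/25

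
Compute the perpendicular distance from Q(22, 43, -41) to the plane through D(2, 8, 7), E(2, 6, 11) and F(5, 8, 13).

6

DE = (0, -2, 4) and DF = (3, 0, 6), so a normal is n = DE × DF = (-12, 12, 6).
n = (-12, 12, 6); n·P − 114 = -108; |n| = 18; distance = 108/18 = 6.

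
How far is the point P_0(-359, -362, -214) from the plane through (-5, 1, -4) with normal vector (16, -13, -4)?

The plane has equation n·(r − (-5, 1, -4)) = 0, i.e. n·r = -77.
d = |16·(-359) + (-13)·(-362) + (-4)·(-214) − (-77)| / √(256 + 169 + 16) = |-105| / 21 = 5.

5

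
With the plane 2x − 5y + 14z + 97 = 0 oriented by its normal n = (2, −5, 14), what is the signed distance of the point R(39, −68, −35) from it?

n·R − (-97) = 25.
|n| = 15, so the signed distance is 25/15 = 5/3.

5/3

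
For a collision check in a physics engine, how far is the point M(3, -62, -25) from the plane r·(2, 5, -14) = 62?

d = |2·3 + 5·(-62) + (-14)·(-25) − 62| / √(4 + 25 + 196) = |-16| / 15 = 16/15.

16/15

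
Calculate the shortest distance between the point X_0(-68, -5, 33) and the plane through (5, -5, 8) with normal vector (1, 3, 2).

23√14/14

The plane has equation n·(r − (5, -5, 8)) = 0, i.e. n·r = 6.
d = |1·(-68) + 3·(-5) + 2·33 − 6| / √(1 + 9 + 4) = |-23| / √14 = 23/√14.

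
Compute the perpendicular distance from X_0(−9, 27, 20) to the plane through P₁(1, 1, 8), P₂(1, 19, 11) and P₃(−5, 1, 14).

14/√73

P₁P₂ = (0, 18, 3) and P₁P₃ = (−6, 0, 6), so a normal is n = P₁P₂ × P₁P₃ = (108, −18, 108).
Then n·(−9, 27, 20) − 954 = −252.
|n| = √(11664 + 324 + 11664) = 18√73, so the distance is |-252|/(18√73) = 14√73/73.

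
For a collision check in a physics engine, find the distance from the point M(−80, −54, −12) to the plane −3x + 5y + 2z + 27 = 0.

Normal vector n = (−3, 5, 2), and n·(−80, −54, −12) − (−27) = −27.
|n| = √(9 + 25 + 4) = √38, so the distance is |-27|/√38 = 27/√38.

27√38/38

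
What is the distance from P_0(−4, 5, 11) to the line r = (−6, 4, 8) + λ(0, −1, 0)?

Direction vector d = (0, −1, 0).
AP = (2, 1, 3), and AP × d = (3, 0, −2).
|AP × d|² = 13 and |d|² = 1, so the distance is √13.

√13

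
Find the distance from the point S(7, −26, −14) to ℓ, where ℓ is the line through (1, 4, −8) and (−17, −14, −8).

A direction vector is d = (−18, −18, 0).
AP = (6, −30, −6), and AP × d = (−108, 108, −648).
|AP × d|² = 443232 and |d|² = 648, so the distance is √(443232/648) = √684 = 6√19.

6√19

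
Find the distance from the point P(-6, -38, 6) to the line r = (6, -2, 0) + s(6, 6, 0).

Direction vector d = (6, 6, 0).
AP = (-12, -36, 6), and AP × d = (-36, 36, 144).
|AP × d|² = 23328 and |d|² = 72, so the distance is √(23328/72) = √324 = 18.

18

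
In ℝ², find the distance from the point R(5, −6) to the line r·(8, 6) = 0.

2/5

The normal to the line is n = (8, 6) with |n| = 10.
|n·R − 0| = |4 − 0| = 4, so the distance is 4/10 = 2/5.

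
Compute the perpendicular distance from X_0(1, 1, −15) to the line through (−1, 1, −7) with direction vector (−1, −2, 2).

4√2

Direction vector d = (−1, −2, 2).
AP = (2, 0, −8); AP·d = -18, |AP|² = 68, |d|² = 9.
distance² = |AP|² − (AP·d)²/|d|² = 68 − 324/9 = 32, so the distance is 4√2.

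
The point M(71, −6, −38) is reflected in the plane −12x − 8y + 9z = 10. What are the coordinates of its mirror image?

(-25, -70, 34)

n = (−12, −8, 9), |n|² = 289, n·M − 10 = -1156, so t = -1156/289 = -4.
Foot F = M − (-4)·n = (23, −38, −2); the reflection is 2F − M = (−25, −70, 34).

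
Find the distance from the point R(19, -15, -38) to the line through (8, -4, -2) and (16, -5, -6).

√809

A direction vector is d = (8, -1, -4).
AP = (11, -11, -36), and AP × d = (8, -244, 77).
|AP × d|² = 65529 and |d|² = 81, so the distance is √(65529/81) = √809.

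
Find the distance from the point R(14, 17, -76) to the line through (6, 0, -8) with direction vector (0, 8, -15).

Direction vector d = (0, 8, -15).
AP = (8, 17, -68), and AP × d = (289, 120, 64).
|AP × d|² = 102017 and |d|² = 289, so the distance is √(102017/289) = √353.

√353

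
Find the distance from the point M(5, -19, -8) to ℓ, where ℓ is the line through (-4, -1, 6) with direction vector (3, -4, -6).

2√13

Direction vector d = (3, -4, -6).
AP = (9, -18, -14); AP·d = 183, |AP|² = 601, |d|² = 61.
distance² = |AP|² − (AP·d)²/|d|² = 601 − 33489/61 = 52, so the distance is 2√13.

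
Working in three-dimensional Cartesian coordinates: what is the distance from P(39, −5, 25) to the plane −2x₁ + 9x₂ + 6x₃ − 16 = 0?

Normal vector n = (−2, 9, 6), and n·(39, −5, 25) − 16 = 11.
|n| = √(4 + 81 + 36) = 11, so the distance is |11|/11 = 1.

1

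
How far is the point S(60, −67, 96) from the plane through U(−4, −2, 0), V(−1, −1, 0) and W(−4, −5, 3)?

UV = (3, 1, 0) and UW = (0, −3, 3), so a normal is n = UV × UW = (3, −9, −9).
n = (3, −9, −9); n·P − 6 = -87; |n| = 3√19; distance = 87/(3√19) = 29√19/19.

29/√19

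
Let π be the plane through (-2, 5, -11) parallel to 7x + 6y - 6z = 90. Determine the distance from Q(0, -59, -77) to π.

26/11

Parallel planes share the normal n = (7, 6, -6); since (-2, 5, -11) lies on the plane, its equation is 7x + 6y - 6z = 82.
d = |7·0 + 6·(-59) + (-6)·(-77) − 82| / √(49 + 36 + 36) = |26| / 11 = 26/11.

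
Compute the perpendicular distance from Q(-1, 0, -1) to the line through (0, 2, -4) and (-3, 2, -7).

A direction vector is d = (-3, 0, -3).
AP = (-1, -2, 3); AP·d = -6, |AP|² = 14, |d|² = 18.
distance² = |AP|² − (AP·d)²/|d|² = 14 − 36/18 = 12, so the distance is 2√3.

2√3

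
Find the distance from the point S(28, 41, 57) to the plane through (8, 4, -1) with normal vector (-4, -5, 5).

25/√66

The plane has equation n·(r − (8, 4, -1)) = 0, i.e. n·r = -57.
Then n·(28, 41, 57) - (-57) = 25.
|n| = √(16 + 25 + 25) = √66, so the distance is |25|/√66 = 25√66/66.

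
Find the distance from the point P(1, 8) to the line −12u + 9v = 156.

The normal to the line is n = (−12, 9) with |n| = 15.
|n·P − 156| = |60 − 156| = 96, so the distance is 96/15 = 32/5.

32/5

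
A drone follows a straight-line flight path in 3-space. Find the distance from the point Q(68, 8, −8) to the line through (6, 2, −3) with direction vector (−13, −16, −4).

√2141

Direction vector d = (−13, −16, −4).
AP = (62, 6, −5); AP·d = -882, |AP|² = 3905, |d|² = 441.
distance² = |AP|² − (AP·d)²/|d|² = 3905 − 777924/441 = 2141, so the distance is √2141.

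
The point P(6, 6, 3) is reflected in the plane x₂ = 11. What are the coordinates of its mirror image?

With n = (0, 1, 0), the signed offset is (n·P − 11)/|n|² = -5/1 = -5.
P' = P − 2t·n = (6, 6, 3) − (-10)·(0, 1, 0) = (6, 16, 3).

(6, 16, 3)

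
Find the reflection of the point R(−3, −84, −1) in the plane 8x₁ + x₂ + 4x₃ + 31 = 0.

(13, -82, 7)

n = (8, 1, 4), |n|² = 81, n·R − (-31) = -81, so t = -81/81 = -1.
Foot F = R − (-1)·n = (5, −83, 3); the reflection is 2F − R = (13, −82, 7).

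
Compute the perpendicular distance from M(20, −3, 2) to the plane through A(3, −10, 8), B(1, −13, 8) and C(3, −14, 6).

13/√29

AB = (−2, −3, 0) and AC = (0, −4, −2), so a normal is n = AB × AC = (6, −4, 8).
d = |6·20 + (-4)·(-3) + 8·2 − 122| / √(36 + 16 + 64) = |26| / (2√29) = 13√29/29.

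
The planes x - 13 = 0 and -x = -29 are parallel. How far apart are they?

Divide the second equation by -1 to match normals: x = 29.
With common normal n = (1, 0, 0) (|n| = 1), the distance is |13 − 29|/|n| = 16/1 = 16.

16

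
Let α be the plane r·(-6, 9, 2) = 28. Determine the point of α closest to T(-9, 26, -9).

(3, 8, -13)

n = (-6, 9, 2), |n|² = 121, and n·T − 28 = 242.
t = 242/121 = 2, so the foot is T − t·n = (-9, 26, -9) − 2·(-6, 9, 2) = (3, 8, -13).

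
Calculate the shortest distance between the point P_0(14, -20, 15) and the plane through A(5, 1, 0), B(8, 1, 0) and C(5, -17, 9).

AB = (3, 0, 0) and AC = (0, -18, 9), so a normal is n = AB × AC = (0, -27, -54).
Then n·(14, -20, 15) - (-27) = -243.
|n| = √(0 + 729 + 2916) = 27√5, so the distance is |-243|/(27√5) = 9√5/5.

9√5/5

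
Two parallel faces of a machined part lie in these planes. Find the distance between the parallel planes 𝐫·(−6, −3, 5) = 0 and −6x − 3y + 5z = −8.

8/√70

With common normal n = (−6, −3, 5) (|n| = √70), the distance is |0 − (-8)|/|n| = 8/√70 = 4√70/35.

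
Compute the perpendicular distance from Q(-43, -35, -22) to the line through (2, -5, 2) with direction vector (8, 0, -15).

3√389

Direction vector d = (8, 0, -15).
AP = (-45, -30, -24), and AP × d = (450, -867, 240).
|AP × d|² = 1011789 and |d|² = 289, so the distance is √(1011789/289) = √3501 = 3√389.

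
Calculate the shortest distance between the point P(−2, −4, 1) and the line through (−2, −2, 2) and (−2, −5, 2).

A direction vector is d = (0, −3, 0).
AP = (0, −2, −1), and AP × d = (−3, 0, 0).
|AP × d|² = 9 and |d|² = 9, so the distance is √(9/9) = √1 = 1.

1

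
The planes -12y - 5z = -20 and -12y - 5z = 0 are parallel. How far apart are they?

Both planes have normal n = (0, -12, -5), |n| = 13. Any point on the first plane is at distance |0 − (-20)|/|n| = 20/13 from the second.

20/13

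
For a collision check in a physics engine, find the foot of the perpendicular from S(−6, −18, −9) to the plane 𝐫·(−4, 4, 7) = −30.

n = (−4, 4, 7), |n|² = 81, and n·S − (-30) = -81.
t = -81/81 = -1, so the foot is S − t·n = (−6, −18, −9) − (-1)·(−4, 4, 7) = (−10, −14, −2).

(-10, -14, -2)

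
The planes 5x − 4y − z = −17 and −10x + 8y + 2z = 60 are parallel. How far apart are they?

13√42/42

Divide the second equation by -2 to match normals: 5x − 4y − z = -30.
With common normal n = (5, −4, −1) (|n| = √42), the distance is |(-17) − (-30)|/|n| = 13/√42 = 13√42/42.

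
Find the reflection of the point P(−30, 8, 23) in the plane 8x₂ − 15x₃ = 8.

With n = (0, 8, −15), the signed offset is (n·P − 8)/|n|² = -289/289 = -1.
P' = P − 2t·n = (−30, 8, 23) − (-2)·(0, 8, −15) = (−30, 24, −7).

(-30, 24, -7)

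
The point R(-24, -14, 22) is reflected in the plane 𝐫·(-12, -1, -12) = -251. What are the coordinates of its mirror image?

n = (-12, -1, -12), |n|² = 289, n·R − (-251) = 289, so t = 289/289 = 1.
Foot F = R − 1·n = (-12, -13, 34); the reflection is 2F − R = (0, -12, 46).

(0, -12, 46)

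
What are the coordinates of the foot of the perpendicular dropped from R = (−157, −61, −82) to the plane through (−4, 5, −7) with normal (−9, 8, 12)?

(-2696/17, -1013/17, -1358/17)

n = (−9, 8, 12), |n|² = 289, and n·R − (-8) = -51.
t = -51/289 = -3/17, so the foot is R − t·n = (−157, −61, −82) − (-3/17)·(−9, 8, 12) = (−2696/17, −1013/17, −1358/17).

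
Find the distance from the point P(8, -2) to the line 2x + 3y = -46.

56/√13

d = |2·8 + 3·(-2) − (-46)| / √(4 + 9) = |56|/√13 = 56√13/13.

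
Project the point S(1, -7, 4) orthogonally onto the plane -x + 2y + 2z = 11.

n = (-1, 2, 2), |n|² = 9, and n·S − 11 = -18.
t = -18/9 = -2, so the foot is S − t·n = (1, -7, 4) − (-2)·(-1, 2, 2) = (-1, -3, 8).

(-1, -3, 8)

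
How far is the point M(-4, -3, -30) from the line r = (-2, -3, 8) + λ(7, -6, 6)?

2√241

Direction vector d = (7, -6, 6).
AP = (-2, 0, -38), and AP × d = (-228, -254, 12).
|AP × d|² = 116644 and |d|² = 121, so the distance is √(116644/121) = √964 = 2√241.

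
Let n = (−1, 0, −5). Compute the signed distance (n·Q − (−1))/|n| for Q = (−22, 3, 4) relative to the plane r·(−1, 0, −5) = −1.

3√26/26

n·Q − (-1) = 3.
|n| = √26, so the signed distance is 3√26/26.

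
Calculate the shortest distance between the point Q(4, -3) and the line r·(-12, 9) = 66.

47/5

The normal to the line is n = (-12, 9) with |n| = 15.
|n·Q − 66| = |-75 − 66| = 141, so the distance is 141/15 = 47/5.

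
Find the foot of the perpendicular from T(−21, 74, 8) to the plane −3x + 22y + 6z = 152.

The perpendicular from T has direction n = (−3, 22, 6): r = (−21, 74, 8) + λ(−3, 22, 6).
Substitute into the plane: n·(T + λn) = 152 gives 1739 + 529λ = 152, so λ = -3.
Foot = (−21, 74, 8) + (-3)·(−3, 22, 6) = (−12, 8, −10).

(-12, 8, -10)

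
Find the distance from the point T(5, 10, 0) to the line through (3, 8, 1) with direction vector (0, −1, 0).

√5

Direction vector d = (0, −1, 0).
AP = (2, 2, −1), and AP × d = (−1, 0, −2).
|AP × d|² = 5 and |d|² = 1, so the distance is √5.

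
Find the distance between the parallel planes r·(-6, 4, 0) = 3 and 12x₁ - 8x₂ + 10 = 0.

1/√13

Divide the second equation by -2 to match normals: -6x₁ + 4x₂ = 5.
With common normal n = (-6, 4, 0) (|n| = 2√13), the distance is |3 − 5|/|n| = 2/(2√13) = √13/13.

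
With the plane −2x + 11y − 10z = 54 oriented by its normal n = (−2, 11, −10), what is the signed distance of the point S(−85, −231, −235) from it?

-5

n·S − 54 = -75.
|n| = 15, so the signed distance is -75/15 = -5.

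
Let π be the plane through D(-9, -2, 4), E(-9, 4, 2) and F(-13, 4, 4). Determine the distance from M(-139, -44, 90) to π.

DE = (0, 6, -2) and DF = (-4, 6, 0), so a normal is n = DE × DF = (12, 8, 24).
Then n·(-139, -44, 90) - (-28) = 168.
|n| = √(144 + 64 + 576) = 28, so the distance is |168|/28 = 6.

6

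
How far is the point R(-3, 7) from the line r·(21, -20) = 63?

266/29

d = |21·(-3) + (-20)·7 − 63| / √(441 + 400) = |-266|/29 = 266/29.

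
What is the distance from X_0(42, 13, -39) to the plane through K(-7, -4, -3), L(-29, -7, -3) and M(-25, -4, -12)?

KL = (-22, -3, 0) and KM = (-18, 0, -9), so a normal is n = KL × KM = (27, -198, -54).
d = |27·42 + (-198)·13 + (-54)·(-39) − 765| / √(729 + 39204 + 2916) = |-99| / 207 = 11/23.

11/23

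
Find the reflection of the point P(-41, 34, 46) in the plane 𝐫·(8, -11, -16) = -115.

With n = (8, -11, -16), the signed offset is (n·P − (-115))/|n|² = -1323/441 = -3.
P' = P − 2t·n = (-41, 34, 46) − (-6)·(8, -11, -16) = (7, -32, -50).

(7, -32, -50)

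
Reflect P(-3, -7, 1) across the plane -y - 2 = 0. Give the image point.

(-3, 3, 1)

With n = (0, -1, 0), the signed offset is (n·P − 2)/|n|² = 5/1 = 5.
P' = P − 2t·n = (-3, -7, 1) − 10·(0, -1, 0) = (-3, 3, 1).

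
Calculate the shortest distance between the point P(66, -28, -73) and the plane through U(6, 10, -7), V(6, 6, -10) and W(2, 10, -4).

UV = (0, -4, -3) and UW = (-4, 0, 3), so a normal is n = UV × UW = (-12, 12, -16).
n = (-12, 12, -16); n·P − 160 = -120; |n| = 4√34; distance = 120/(4√34) = 30/√34.

30/√34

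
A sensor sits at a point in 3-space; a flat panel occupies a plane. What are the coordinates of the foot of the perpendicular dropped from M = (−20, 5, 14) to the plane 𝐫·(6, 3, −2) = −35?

The perpendicular from M has direction n = (6, 3, −2): r = (−20, 5, 14) + λ(6, 3, −2).
Substitute into the plane: n·(M + λn) = -35 gives -133 + 49λ = -35, so λ = 2.
Foot = (−20, 5, 14) + 2·(6, 3, −2) = (−8, 11, 10).

(-8, 11, 10)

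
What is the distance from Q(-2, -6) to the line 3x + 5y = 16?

d = |3·(-2) + 5·(-6) − 16| / √(9 + 25) = |-52|/√34 = 52/√34.

26√34/17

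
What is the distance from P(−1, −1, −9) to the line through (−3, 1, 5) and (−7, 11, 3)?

2√51

A direction vector is d = (−4, 10, −2).
AP = (2, −2, −14), and AP × d = (144, 60, 12).
|AP × d|² = 24480 and |d|² = 120, so the distance is √(24480/120) = √204 = 2√51.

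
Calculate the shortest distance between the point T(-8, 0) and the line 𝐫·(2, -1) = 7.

The normal to the line is n = (2, -1) with |n| = √5.
|n·T − 7| = |-16 − 7| = 23, so the distance is 23/√5.

23/√5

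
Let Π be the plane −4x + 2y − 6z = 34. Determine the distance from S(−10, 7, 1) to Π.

d = |(-4)·(-10) + 2·7 + (-6)·1 − 34| / √(16 + 4 + 36) = |14| / (2√14) = √14/2.

7/√14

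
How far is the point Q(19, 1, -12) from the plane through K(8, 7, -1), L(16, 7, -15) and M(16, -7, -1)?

KL = (8, 0, -14) and KM = (8, -14, 0), so a normal is n = KL × KM = (-196, -112, -112).
Then n·(19, 1, -12) - (-2240) = -252.
|n| = √(38416 + 12544 + 12544) = 252, so the distance is |-252|/252 = 1.

1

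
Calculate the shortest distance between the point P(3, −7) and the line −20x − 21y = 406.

d = |(-20)·3 + (-21)·(-7) − 406| / √(400 + 441) = |-319|/29 = 11.

11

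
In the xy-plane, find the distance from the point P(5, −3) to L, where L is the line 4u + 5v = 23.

d = |4·5 + 5·(-3) − 23| / √(16 + 25) = |-18|/√41 = 18√41/41.

18√41/41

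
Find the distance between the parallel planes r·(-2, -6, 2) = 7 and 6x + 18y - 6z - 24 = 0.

15/(2√11)

Divide the second equation by -3 to match normals: -2x - 6y + 2z = -8.
With common normal n = (-2, -6, 2) (|n| = 2√11), the distance is |7 − (-8)|/|n| = 15/(2√11) = 15√11/22.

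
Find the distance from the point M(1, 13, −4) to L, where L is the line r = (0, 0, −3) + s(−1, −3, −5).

2√34

Direction vector d = (−1, −3, −5).
AP = (1, 13, −1); AP·d = -35, |AP|² = 171, |d|² = 35.
distance² = |AP|² − (AP·d)²/|d|² = 171 − 1225/35 = 136, so the distance is 2√34.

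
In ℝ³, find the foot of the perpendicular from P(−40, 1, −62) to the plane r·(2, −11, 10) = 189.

The perpendicular from P has direction n = (2, −11, 10): r = (−40, 1, −62) + t(2, −11, 10).
Substitute into the plane: n·(P + tn) = 189 gives -711 + 225t = 189, so t = 4.
Foot = (−40, 1, −62) + 4·(2, −11, 10) = (−32, −43, −22).

(-32, -43, -22)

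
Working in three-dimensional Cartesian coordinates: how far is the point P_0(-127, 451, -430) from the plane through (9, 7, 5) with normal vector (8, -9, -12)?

8

The plane has equation n·(r − (9, 7, 5)) = 0, i.e. n·r = -51.
n = (8, -9, -12); n·P − (-51) = 136; |n| = 17; distance = 136/17 = 8.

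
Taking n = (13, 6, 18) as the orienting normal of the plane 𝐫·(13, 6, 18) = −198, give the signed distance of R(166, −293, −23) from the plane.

8

n·R − (-198) = 184.
|n| = 23, so the signed distance is 184/23 = 8.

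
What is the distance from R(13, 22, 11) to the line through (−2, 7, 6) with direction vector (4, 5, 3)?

Direction vector d = (4, 5, 3).
AP = (15, 15, 5), and AP × d = (20, −25, 15).
|AP × d|² = 1250 and |d|² = 50, so the distance is √(1250/50) = √25 = 5.

5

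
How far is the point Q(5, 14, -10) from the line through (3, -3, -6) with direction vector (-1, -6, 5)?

Direction vector d = (-1, -6, 5).
AP = (2, 17, -4); AP·d = -124, |AP|² = 309, |d|² = 62.
distance² = |AP|² − (AP·d)²/|d|² = 309 − 15376/62 = 61, so the distance is √61.

√61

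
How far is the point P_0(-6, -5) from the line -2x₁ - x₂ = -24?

The normal to the line is n = (-2, -1) with |n| = √5.
|n·P_0 − (-24)| = |17 − (-24)| = 41, so the distance is 41/√5 = 41√5/5.

41√5/5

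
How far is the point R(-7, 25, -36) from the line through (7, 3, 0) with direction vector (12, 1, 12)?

2√205

Direction vector d = (12, 1, 12).
AP = (-14, 22, -36); AP·d = -578, |AP|² = 1976, |d|² = 289.
distance² = |AP|² − (AP·d)²/|d|² = 1976 − 334084/289 = 820, so the distance is 2√205.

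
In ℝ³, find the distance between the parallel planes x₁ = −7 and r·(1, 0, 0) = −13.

6

Both planes have normal n = (1, 0, 0), |n| = 1. Any point on the first plane is at distance |(-13) − (-7)|/|n| = 6/1 = 6 from the second.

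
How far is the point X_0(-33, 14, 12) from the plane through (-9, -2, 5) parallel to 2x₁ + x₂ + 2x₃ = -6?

6

Parallel planes share the normal n = (2, 1, 2); since (-9, -2, 5) lies on the plane, its equation is 2x₁ + x₂ + 2x₃ = -10.
d = |2·(-33) + 1·14 + 2·12 − (-10)| / √(4 + 1 + 4) = |-18| / 3 = 6.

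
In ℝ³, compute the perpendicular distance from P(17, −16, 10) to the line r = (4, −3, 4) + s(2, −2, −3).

Direction vector d = (2, −2, −3).
AP = (13, −13, 6), and AP × d = (51, 51, 0).
|AP × d|² = 5202 and |d|² = 17, so the distance is √(5202/17) = √306 = 3√34.

3√34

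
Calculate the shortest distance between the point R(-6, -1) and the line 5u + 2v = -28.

4/√29

d = |5·(-6) + 2·(-1) − (-28)| / √(25 + 4) = |-4|/√29 = 4/√29.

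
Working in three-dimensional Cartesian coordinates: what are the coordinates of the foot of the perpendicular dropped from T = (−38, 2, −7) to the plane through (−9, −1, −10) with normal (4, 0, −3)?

The perpendicular from T has direction n = (4, 0, −3): r = (−38, 2, −7) + t(4, 0, −3).
Substitute into the plane: n·(T + tn) = -6 gives -131 + 25t = -6, so t = 5.
Foot = (−38, 2, −7) + 5·(4, 0, −3) = (−18, 2, −22).

(-18, 2, -22)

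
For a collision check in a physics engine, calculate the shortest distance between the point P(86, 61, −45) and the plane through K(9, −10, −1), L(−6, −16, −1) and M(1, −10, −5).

KL = (−15, −6, 0) and KM = (−8, 0, −4), so a normal is n = KL × KM = (24, −60, −48).
d = |24·86 + (-60)·61 + (-48)·(-45) − 864| / √(576 + 3600 + 2304) = |-300| / (36√5) = 5√5/3.

5√5/3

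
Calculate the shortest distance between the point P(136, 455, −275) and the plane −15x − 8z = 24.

d = |(-15)·136 + (-8)·(-275) − 24| / √(225 + 0 + 64) = |136| / 17 = 8.

8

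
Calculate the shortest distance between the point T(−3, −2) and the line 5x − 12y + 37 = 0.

46/13

d = |5·(-3) + (-12)·(-2) − (-37)| / √(25 + 144) = |46|/13 = 46/13.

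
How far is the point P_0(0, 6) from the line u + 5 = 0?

d = |1·0 + 0·6 − (-5)| / √(1 + 0) = |5|/1 = 5.

5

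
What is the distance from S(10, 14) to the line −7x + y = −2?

27√2/5

The normal to the line is n = (−7, 1) with |n| = 5√2.
|n·S − (-2)| = |-56 − (-2)| = 54, so the distance is 54/(5√2) = 27√2/5.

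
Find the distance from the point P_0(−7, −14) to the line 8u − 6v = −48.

38/5

d = |8·(-7) + (-6)·(-14) − (-48)| / √(64 + 36) = |76|/10 = 38/5.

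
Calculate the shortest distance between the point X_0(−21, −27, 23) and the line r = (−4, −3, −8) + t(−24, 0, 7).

Direction vector d = (−24, 0, 7).
AP = (−17, −24, 31), and AP × d = (−168, −625, −576).
|AP × d|² = 750625 and |d|² = 625, so the distance is √(750625/625) = √1201.

√1201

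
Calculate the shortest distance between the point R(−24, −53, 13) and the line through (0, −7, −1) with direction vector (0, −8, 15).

2√433

Direction vector d = (0, −8, 15).
AP = (−24, −46, 14); AP·d = 578, |AP|² = 2888, |d|² = 289.
distance² = |AP|² − (AP·d)²/|d|² = 2888 − 334084/289 = 1732, so the distance is 2√433.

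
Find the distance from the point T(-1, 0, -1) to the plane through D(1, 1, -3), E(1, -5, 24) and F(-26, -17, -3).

DE = (0, -6, 27) and DF = (-27, -18, 0), so a normal is n = DE × DF = (486, -729, -162).
n = (486, -729, -162); n·P − 243 = -567; |n| = 891; distance = 567/891 = 7/11.

7/11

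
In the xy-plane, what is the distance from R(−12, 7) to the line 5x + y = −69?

d = |5·(-12) + 1·7 − (-69)| / √(25 + 1) = |16|/√26 = 16/√26.

8√26/13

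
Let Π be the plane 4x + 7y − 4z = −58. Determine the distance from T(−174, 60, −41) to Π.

6

Normal vector n = (4, 7, −4), and n·(−174, 60, −41) − (−58) = −54.
|n| = √(16 + 49 + 16) = 9, so the distance is |-54|/9 = 6.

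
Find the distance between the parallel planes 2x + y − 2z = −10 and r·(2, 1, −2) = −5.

With common normal n = (2, 1, −2) (|n| = 3), the distance is |(-10) − (-5)|/|n| = 5/3.

5/3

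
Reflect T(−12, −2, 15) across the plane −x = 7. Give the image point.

With n = (−1, 0, 0), the signed offset is (n·T − 7)/|n|² = 5/1 = 5.
T' = T − 2t·n = (−12, −2, 15) − 10·(−1, 0, 0) = (−2, −2, 15).

(-2, -2, 15)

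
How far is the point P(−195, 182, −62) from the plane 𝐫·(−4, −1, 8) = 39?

Normal vector n = (−4, −1, 8), and n·(−195, 182, −62) − 39 = 63.
|n| = √(16 + 1 + 64) = 9, so the distance is |63|/9 = 7.

7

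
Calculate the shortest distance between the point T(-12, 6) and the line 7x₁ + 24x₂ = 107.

47/25

The normal to the line is n = (7, 24) with |n| = 25.
|n·T − 107| = |60 − 107| = 47, so the distance is 47/25.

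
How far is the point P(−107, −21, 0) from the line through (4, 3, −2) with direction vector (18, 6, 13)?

Direction vector d = (18, 6, 13).
AP = (−111, −24, 2), and AP × d = (−324, 1479, −234).
|AP × d|² = 2347173 and |d|² = 529, so the distance is √(2347173/529) = √4437 = 3√493.

3√493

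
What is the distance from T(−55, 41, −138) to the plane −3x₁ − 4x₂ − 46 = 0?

d = |(-3)·(-55) + (-4)·41 − 46| / √(9 + 16 + 0) = |-45| / 5 = 9.

9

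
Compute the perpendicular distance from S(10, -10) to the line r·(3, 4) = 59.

The normal to the line is n = (3, 4) with |n| = 5.
|n·S − 59| = |-10 − 59| = 69, so the distance is 69/5.

69/5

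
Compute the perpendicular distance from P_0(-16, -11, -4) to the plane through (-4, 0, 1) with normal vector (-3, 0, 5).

The plane has equation n·(r − (-4, 0, 1)) = 0, i.e. n·r = 17.
d = |(-3)·(-16) + 5·(-4) − 17| / √(9 + 0 + 25) = |11| / √34 = 11/√34.

11√34/34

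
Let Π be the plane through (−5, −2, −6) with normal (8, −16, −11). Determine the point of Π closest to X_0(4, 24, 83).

(28, -24, 50)

The perpendicular from X_0 has direction n = (8, −16, −11): r = (4, 24, 83) + t(8, −16, −11).
Substitute into the plane: n·(X_0 + tn) = 58 gives -1265 + 441t = 58, so t = 3.
Foot = (4, 24, 83) + 3·(8, −16, −11) = (28, −24, 50).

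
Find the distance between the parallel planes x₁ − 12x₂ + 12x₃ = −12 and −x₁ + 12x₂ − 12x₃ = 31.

19/17

Divide the second equation by -1 to match normals: x₁ − 12x₂ + 12x₃ = -31.
With common normal n = (1, −12, 12) (|n| = 17), the distance is |(-12) − (-31)|/|n| = 19/17.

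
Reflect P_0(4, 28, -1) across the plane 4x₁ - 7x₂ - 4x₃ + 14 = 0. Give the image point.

(20, 0, -17)

With n = (4, -7, -4), the signed offset is (n·P_0 − (-14))/|n|² = -162/81 = -2.
P_0' = P_0 − 2t·n = (4, 28, -1) − (-4)·(4, -7, -4) = (20, 0, -17).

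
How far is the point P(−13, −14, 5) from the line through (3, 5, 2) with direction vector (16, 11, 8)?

√185

Direction vector d = (16, 11, 8).
AP = (−16, −19, 3); AP·d = -441, |AP|² = 626, |d|² = 441.
distance² = |AP|² − (AP·d)²/|d|² = 626 − 194481/441 = 185, so the distance is √185.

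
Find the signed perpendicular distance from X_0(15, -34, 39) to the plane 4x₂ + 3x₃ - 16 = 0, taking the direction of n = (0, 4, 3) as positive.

-7

n·X_0 − 16 = -35.
|n| = 5, so the signed distance is -35/5 = -7.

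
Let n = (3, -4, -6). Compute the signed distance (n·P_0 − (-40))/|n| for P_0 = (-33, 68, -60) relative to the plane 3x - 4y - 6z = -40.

29√61/61

n·P_0 − (-40) = 29.
|n| = √61, so the signed distance is 29√61/61.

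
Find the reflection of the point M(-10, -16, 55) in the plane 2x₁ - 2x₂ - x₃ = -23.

With n = (2, -2, -1), the signed offset is (n·M − (-23))/|n|² = -20/9.
M' = M − 2t·n = (-10, -16, 55) − (-40/9)·(2, -2, -1) = (-10/9, -224/9, 455/9).

(-10/9, -224/9, 455/9)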